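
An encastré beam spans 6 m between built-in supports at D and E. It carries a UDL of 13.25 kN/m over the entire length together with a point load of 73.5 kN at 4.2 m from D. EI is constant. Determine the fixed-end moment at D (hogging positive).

M_D = 67.53 kN·m

Take the two fixed-end moments M_D, M_E as redundants; the released structure is the simple span DE.
End rotations of the released simple span under the applied load (×1/EI):
  at D: UDL 13.25: wL³/(24EI) = 119.2/EI
  at E: UDL 13.25: wL³/(24EI) = 119.2/EI
  at D: point load 73.5 at a = 4.2: Pab(L + b)/(6LEI) = 120.4/EI
  at E: point load 73.5 at a = 4.2: Pab(L + a)/(6LEI) = 157.4/EI
  θ_D0 = 239.6/EI,  θ_E0 = 276.7/EI
Flexibility coefficients: a unit moment at one end gives L/(3EI) there and L/(6EI) at the far end, so f₁₁ = f₂₂ = 2/EI and f₁₂ = f₂₁ = 1/EI.
Compatibility — zero rotation at each built-in end:
  2 M_D + 1 M_E = 239.6
  1 M_D + 2 M_E = 276.7
Solving the pair gives M_D = 67.53 kN·m and M_E = 104.6 kN·m (hogging).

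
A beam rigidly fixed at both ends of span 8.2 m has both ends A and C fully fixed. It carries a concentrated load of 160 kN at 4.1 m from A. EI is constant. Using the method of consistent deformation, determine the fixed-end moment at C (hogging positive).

Release both end moments; the primary structure is a simply-supported span AC with redundants M_A and M_C.
End rotations of the released simple span under the applied load (×1/EI):
  at A: point load 160 at a = 4.1: Pab(L + b)/(6LEI) = 672.4/EI
  at C: point load 160 at a = 4.1: Pab(L + a)/(6LEI) = 672.4/EI
  θ_A0 = 672.4/EI,  θ_C0 = 672.4/EI
Flexibility coefficients: a unit moment at one end gives L/(3EI) there and L/(6EI) at the far end, so f₁₁ = f₂₂ = 2.733/EI and f₁₂ = f₂₁ = 1.367/EI.
Compatibility — zero rotation at each built-in end:
  2.733 M_A + 1.367 M_C = 672.4
  1.367 M_A + 2.733 M_C = 672.4
Solving the pair gives M_A = 164 kN·m and M_C = 164 kN·m (hogging).

M_C = 164 kN·m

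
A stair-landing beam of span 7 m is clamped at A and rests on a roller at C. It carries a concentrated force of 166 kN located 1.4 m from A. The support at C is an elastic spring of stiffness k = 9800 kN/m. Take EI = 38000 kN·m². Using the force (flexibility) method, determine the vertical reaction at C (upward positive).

Choose R_C as the redundant. The primary structure is the cantilever fixed at A.
Primary-structure tip deflection at C by superposition:
  point load 166 at a = 1.4: Pa²(3L − a)/(6EI) = 1063/EI
Flexibility coefficient — unit upward force at C: δ_{CC} = L³/(3EI) = 114.3/EI.
With EI = 38000 kN·m²: δ_0 = 0.02797 m and δ_{CC} = 0.003009 m/kN.
Compatibility — the spring shortens by R_C/k under the reaction it provides: δ_0 − R_C·δ_{CC} = R_C/k. With 1/k = 0.000102 m/kN, R_C = δ_0 / (δ_{CC} + 1/k) = 0.02797 / (0.003009 + 0.000102) = 8.991 kN.

R_C = 8.991 kN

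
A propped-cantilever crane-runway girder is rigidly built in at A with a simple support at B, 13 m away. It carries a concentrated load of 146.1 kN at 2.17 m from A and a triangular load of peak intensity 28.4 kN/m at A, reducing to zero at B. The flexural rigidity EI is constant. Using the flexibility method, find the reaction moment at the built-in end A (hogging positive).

Release the roller at B. Primary structure: cantilever fixed at A.
Free-end deflection of the primary structure under the applied loading (downward +):
  point load 146.1 at a = 2.17: Pa²(3L − a)/(6EI) = 4223/EI
  triangular load, peak 28.4 at the fixed end: w₀L⁴/(30EI) = 27038/EI
  δ_0 = 31261/EI
Flexibility coefficient — unit upward force at B: δ_{BB} = L³/(3EI) = 732.3/EI.
Compatibility at B: δ_0 − R_B·δ_{BB} = 0, so R_B = 31261/732.3 = 42.69 kN.
Moment equilibrium about A: M_A = Σ(load moments about A) − R_B·L = 1117 − 42.69×13 = 562 kN·m.

M_A = 562 kN·m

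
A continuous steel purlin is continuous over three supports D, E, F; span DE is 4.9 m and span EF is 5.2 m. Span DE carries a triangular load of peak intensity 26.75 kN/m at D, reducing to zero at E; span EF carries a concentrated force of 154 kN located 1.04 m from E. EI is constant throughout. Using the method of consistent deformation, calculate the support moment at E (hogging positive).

M_E = 77.55 kN·m

Insert a hinge at E; M_E is the redundant, and each span becomes simply supported.
Rotations at E on the released spans (each span's end-slope, ×1/EI):
  span DE: triangular load, peak 26.75: 7w₀L³/(360EI) = 61.19/EI
  span EF: point load 154 at a = 1.04: Pab(L + b)/(6LEI) = 199.9/EI
  relative rotation θ_0 = (61.19 + 199.9)/EI = 261.1/EI
A unit hogging moment at E produces rotation L₁/(3EI) + L₂/(3EI) = 3.367/EI.
Compatibility: M_E·(L₁+L₂)/(3EI) = θ_0, giving M_E = 77.55 kN·m (hogging).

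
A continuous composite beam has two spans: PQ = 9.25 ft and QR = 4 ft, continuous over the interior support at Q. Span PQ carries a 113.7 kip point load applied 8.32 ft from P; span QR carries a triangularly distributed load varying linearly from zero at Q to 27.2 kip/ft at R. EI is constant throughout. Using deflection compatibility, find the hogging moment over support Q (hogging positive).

Insert a hinge at Q; M_Q is the redundant, and each span becomes simply supported.
Discontinuity in slope at Q on the released structure — sum the simple-span end rotations:
  span PQ: point load 113.7 at a = 8.32: Pab(L + a)/(6LEI) = 278.5/EI
  span QR: triangular load, peak 27.2: 7w₀L³/(360EI) = 33.85/EI
  relative rotation θ_0 = (278.5 + 33.85)/EI = 312.4/EI
A unit hogging moment at Q produces rotation L₁/(3EI) + L₂/(3EI) = 4.417/EI.
Compatibility: M_Q·(L₁+L₂)/(3EI) = θ_0, giving M_Q = 70.72 kip·ft (hogging).

M_Q = 70.72 kip·ft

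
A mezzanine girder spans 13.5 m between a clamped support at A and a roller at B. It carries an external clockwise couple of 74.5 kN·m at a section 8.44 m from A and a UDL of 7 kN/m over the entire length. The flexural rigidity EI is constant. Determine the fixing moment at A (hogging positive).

Take the reaction at B as the redundant and release it; the primary structure is a cantilever fixed at A.
Free-end deflection of the primary structure under the applied loading (downward +):
  clockwise couple 74.5 at a = 8.44: M₀a(2L − a)/(2EI) = 5835/EI
  UDL 7: wL⁴/(8EI) = 29063/EI
  δ_0 = 34898/EI
Tip deflection under a unit load at B: L³/(3EI) = 820.1/EI.
Compatibility at B: δ_0 − R_B·δ_{BB} = 0, so R_B = 34898/820.1 = 42.55 kN.
Moment equilibrium about A: M_A = Σ(load moments about A) − R_B·L = 712.4 − 42.55×13.5 = 137.9 kN·m.

M_A = 137.9 kN·m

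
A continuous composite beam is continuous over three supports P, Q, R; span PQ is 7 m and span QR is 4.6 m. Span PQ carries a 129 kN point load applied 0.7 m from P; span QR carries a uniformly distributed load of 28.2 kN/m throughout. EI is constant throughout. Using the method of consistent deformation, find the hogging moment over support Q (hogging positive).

Release continuity at Q by inserting a hinge; the redundant is the internal moment M_Q. The primary structure is two simply-supported spans PQ and QR.
Discontinuity in slope at Q on the released structure — sum the simple-span end rotations:
  span PQ: point load 129 at a = 0.7: Pab(L + a)/(6LEI) = 104.3/EI
  span QR: UDL 28.2: wL³/(24EI) = 114.4/EI
  relative rotation θ_0 = (104.3 + 114.4)/EI = 218.7/EI
A unit hogging moment at Q produces rotation L₁/(3EI) + L₂/(3EI) = 3.867/EI.
Slope continuity at Q: θ_0 = M_Q·3.867/EI, so M_Q = 218.7/3.867 = 56.55 kN·m (hogging).

M_Q = 56.55 kN·m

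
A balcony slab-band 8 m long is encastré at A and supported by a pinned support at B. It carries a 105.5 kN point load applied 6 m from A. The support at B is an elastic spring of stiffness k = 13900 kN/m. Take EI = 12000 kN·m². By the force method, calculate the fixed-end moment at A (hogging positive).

M_A = 101.6 kN·m

Remove the prop at B; the released (primary) structure is a cantilever built in at A.
Primary-structure tip deflection at B by superposition:
  point load 105.5 at a = 6: Pa²(3L − a)/(6EI) = 11394/EI
Tip deflection under a unit load at B: L³/(3EI) = 170.7/EI.
With EI = 12000 kN·m²: δ_0 = 0.9495 m and δ_{BB} = 0.014222 m/kN.
Compatibility — the spring shortens by R_B/k under the reaction it provides: δ_0 − R_B·δ_{BB} = R_B/k. With 1/k = 0.000072 m/kN, R_B = δ_0 / (δ_{BB} + 1/k) = 0.9495 / (0.014222 + 0.000072) = 66.43 kN.
Moment equilibrium about A: M_A = Σ(load moments about A) − R_B·L = 633 − 66.43×8 = 101.6 kN·m.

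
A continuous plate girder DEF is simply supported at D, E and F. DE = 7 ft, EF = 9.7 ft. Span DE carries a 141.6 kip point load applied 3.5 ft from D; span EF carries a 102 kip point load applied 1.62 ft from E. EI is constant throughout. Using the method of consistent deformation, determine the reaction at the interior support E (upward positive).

R_E = 192.9 kip

Take M_E as the redundant. Released structure: two simple spans DE and EF with a hinge at E.
Discontinuity in slope at E on the released structure — sum the simple-span end rotations:
  span DE: point load 141.6 at a = 3.5: Pab(L + a)/(6LEI) = 433.6/EI
  span EF: point load 102 at a = 1.62: Pab(L + b)/(6LEI) = 407.9/EI
  relative rotation θ_0 = (433.6 + 407.9)/EI = 841.5/EI
A unit hogging moment at E produces rotation L₁/(3EI) + L₂/(3EI) = 5.567/EI.
Compatibility: M_E·(L₁+L₂)/(3EI) = θ_0, giving M_E = 151.2 kip·ft (hogging).
Span DE, ΣM about D with M_E applied at E: R_E^{DE}·7 = 495.6 + 151.2, so R_E^{DE} = 92.4 kip and R_D = 141.6 − 92.4 = 49.2 kip.
Span EF, ΣM about F: R_E^{EF}·9.7 = 824.2 + 151.2, so R_E^{EF} = 100.5 kip and R_F = 102 − 100.5 = 1.45 kip.
R_E = 92.4 + 100.5 = 192.9 kip.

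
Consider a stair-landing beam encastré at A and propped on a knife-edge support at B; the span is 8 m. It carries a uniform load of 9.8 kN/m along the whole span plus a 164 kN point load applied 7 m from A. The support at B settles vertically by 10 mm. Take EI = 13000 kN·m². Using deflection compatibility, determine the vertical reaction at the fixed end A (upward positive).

R_A = 80.35 kN

Release the roller at B. Primary structure: cantilever fixed at A.
Downward deflection at the released point B due to the loads:
  UDL 9.8: wL⁴/(8EI) = 5018/EI
  point load 164 at a = 7: Pa²(3L − a)/(6EI) = 22769/EI
  δ_0 = 27786/EI
Tip deflection under a unit load at B: L³/(3EI) = 170.7/EI.
With EI = 13000 kN·m²: δ_0 = 2.1374 m and δ_{BB} = 0.013128 m/kN.
Compatibility — the beam at B must follow the support down by 0.01 m: δ_0 − R_B·δ_{BB} = 0.01, so R_B = (2.1374 − 0.01)/0.013128 = 162 kN.
Vertical equilibrium: R_A = ΣP − R_B = 242.4 − 162 = 80.35 kN.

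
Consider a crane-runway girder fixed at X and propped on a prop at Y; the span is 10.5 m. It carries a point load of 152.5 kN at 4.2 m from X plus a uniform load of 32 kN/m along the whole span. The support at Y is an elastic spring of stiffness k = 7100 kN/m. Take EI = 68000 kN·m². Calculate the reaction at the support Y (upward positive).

Choose R_Y as the redundant. The primary structure is the cantilever fixed at X.
Free-end deflection of the primary structure under the applied loading (downward +):
  point load 152.5 at a = 4.2: Pa²(3L − a)/(6EI) = 12240/EI
  UDL 32: wL⁴/(8EI) = 48620/EI
  δ_0 = 60860/EI
Tip deflection under a unit load at Y: L³/(3EI) = 385.9/EI.
With EI = 68000 kN·m²: δ_0 = 0.895 m and δ_{YY} = 0.005675 m/kN.
Compatibility — the spring shortens by R_Y/k under the reaction it provides: δ_0 − R_Y·δ_{YY} = R_Y/k. With 1/k = 0.000141 m/kN, R_Y = δ_0 / (δ_{YY} + 1/k) = 0.895 / (0.005675 + 0.000141) = 153.9 kN.

R_Y = 153.9 kN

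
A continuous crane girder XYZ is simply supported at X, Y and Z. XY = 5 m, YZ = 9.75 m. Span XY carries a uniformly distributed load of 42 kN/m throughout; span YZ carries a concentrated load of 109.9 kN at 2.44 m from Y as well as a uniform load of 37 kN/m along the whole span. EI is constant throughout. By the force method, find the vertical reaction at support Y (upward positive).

Insert a hinge at Y; M_Y is the redundant, and each span becomes simply supported.
Discontinuity in slope at Y on the released structure — sum the simple-span end rotations:
  span XY: UDL 42: wL³/(24EI) = 218.8/EI
  span YZ: point load 109.9 at a = 2.44: Pab(L + b)/(6LEI) = 571.6/EI
  span YZ: UDL 37: wL³/(24EI) = 1429/EI
  relative rotation θ_0 = (218.8 + 2001)/EI = 2219/EI
A unit hogging moment at Y produces rotation L₁/(3EI) + L₂/(3EI) = 4.917/EI.
Compatibility: M_Y·(L₁+L₂)/(3EI) = θ_0, giving M_Y = 451.4 kN·m (hogging).
Span XY, ΣM about X with M_Y applied at Y: R_Y^{XY}·5 = 525 + 451.4, so R_Y^{XY} = 195.3 kN and R_X = 210 − 195.3 = 14.72 kN.
Span YZ, ΣM about Z: R_Y^{YZ}·9.75 = 2562 + 451.4, so R_Y^{YZ} = 309.1 kN and R_Z = 470.6 − 309.1 = 161.6 kN.
R_Y = 195.3 + 309.1 = 504.3 kN.

R_Y = 504.3 kN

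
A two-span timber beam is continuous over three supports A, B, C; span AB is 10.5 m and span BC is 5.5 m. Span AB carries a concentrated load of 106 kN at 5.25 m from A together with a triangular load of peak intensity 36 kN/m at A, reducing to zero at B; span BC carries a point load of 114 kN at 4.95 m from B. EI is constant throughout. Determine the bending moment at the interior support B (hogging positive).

M_B = 299.6 kN·m

Take M_B as the redundant. Released structure: two simple spans AB and BC with a hinge at B.
Rotations at B on the released spans (each span's end-slope, ×1/EI):
  span AB: point load 106 at a = 5.25: Pab(L + a)/(6LEI) = 730.4/EI
  span AB: triangular load, peak 36: 7w₀L³/(360EI) = 810.3/EI
  span BC: point load 114 at a = 4.95: Pab(L + b)/(6LEI) = 56.9/EI
  relative rotation θ_0 = (1541 + 56.9)/EI = 1598/EI
A unit hogging moment at B produces rotation L₁/(3EI) + L₂/(3EI) = 5.333/EI.
Slope continuity at B: θ_0 = M_B·5.333/EI, so M_B = 1598/5.333 = 299.6 kN·m (hogging).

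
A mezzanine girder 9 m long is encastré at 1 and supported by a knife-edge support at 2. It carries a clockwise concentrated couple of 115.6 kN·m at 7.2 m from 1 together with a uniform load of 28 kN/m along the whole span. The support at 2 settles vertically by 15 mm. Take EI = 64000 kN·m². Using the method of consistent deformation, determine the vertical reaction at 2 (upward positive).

R_2 = 109 kN

Choose R_2 as the redundant. The primary structure is the cantilever fixed at 1.
Downward deflection at the released point 2 due to the loads:
  clockwise couple 115.6 at a = 7.2: M₀a(2L − a)/(2EI) = 4495/EI
  UDL 28: wL⁴/(8EI) = 22964/EI
  δ_0 = 27458/EI
Tip deflection under a unit load at 2: L³/(3EI) = 243/EI.
With EI = 64000 kN·m²: δ_0 = 0.42903 m and δ_{22} = 0.003797 m/kN.
Compatibility — the beam at 2 must follow the support down by 0.015 m: δ_0 − R_2·δ_{22} = 0.015, so R_2 = (0.42903 − 0.015)/0.003797 = 109 kN.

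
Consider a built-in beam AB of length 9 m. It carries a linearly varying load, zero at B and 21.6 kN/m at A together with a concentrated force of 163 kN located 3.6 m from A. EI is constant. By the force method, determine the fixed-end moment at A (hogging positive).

M_A = 298.7 kN·m

Release both end moments; the primary structure is a simply-supported span AB with redundants M_A and M_B.
On the primary (simply-supported) span, the end slopes from the loading are:
  at A: triangular load, peak 21.6: w₀L³/(45EI) = 349.9/EI
  at B: triangular load, peak 21.6: 7w₀L³/(360EI) = 306.2/EI
  at A: point load 163 at a = 3.6: Pab(L + b)/(6LEI) = 845/EI
  at B: point load 163 at a = 3.6: Pab(L + a)/(6LEI) = 739.4/EI
  θ_A0 = 1195/EI,  θ_B0 = 1046/EI
Flexibility coefficients: a unit moment at one end gives L/(3EI) there and L/(6EI) at the far end, so f₁₁ = f₂₂ = 3/EI and f₁₂ = f₂₁ = 1.5/EI.
Compatibility — zero rotation at each built-in end:
  3 M_A + 1.5 M_B = 1195
  1.5 M_A + 3 M_B = 1046
Solving the pair gives M_A = 298.7 kN·m and M_B = 199.2 kN·m (hogging).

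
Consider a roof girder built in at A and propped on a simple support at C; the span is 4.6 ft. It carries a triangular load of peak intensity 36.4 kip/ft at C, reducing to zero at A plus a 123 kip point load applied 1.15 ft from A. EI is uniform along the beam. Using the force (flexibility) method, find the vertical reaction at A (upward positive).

Choose R_C as the redundant. The primary structure is the cantilever fixed at A.
Primary-structure tip deflection at C by superposition:
  triangular load, peak 36.4 at the free end: 11w₀L⁴/(120EI) = 1494/EI
  point load 123 at a = 1.15: Pa²(3L − a)/(6EI) = 343/EI
  δ_0 = 1837/EI
Tip deflection under a unit load at C: L³/(3EI) = 32.45/EI.
The prop prevents deflection at C: R_C = δ_0/δ_{CC} = 1837/32.45 = 56.62 kip.
Vertical equilibrium: R_A = ΣP − R_C = 206.7 − 56.62 = 150.1 kip.

R_A = 150.1 kip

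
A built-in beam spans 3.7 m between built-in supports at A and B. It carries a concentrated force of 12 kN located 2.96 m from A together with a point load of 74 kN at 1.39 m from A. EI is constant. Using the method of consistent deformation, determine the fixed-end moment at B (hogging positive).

Take the two fixed-end moments M_A, M_B as redundants; the released structure is the simple span AB.
On the primary (simply-supported) span, the end slopes from the loading are:
  at A: point load 12 at a = 2.96: Pab(L + b)/(6LEI) = 5.257/EI
  at B: point load 12 at a = 2.96: Pab(L + a)/(6LEI) = 7.885/EI
  at A: point load 74 at a = 1.39: Pab(L + b)/(6LEI) = 64.33/EI
  at B: point load 74 at a = 1.39: Pab(L + a)/(6LEI) = 54.48/EI
  θ_A0 = 69.58/EI,  θ_B0 = 62.36/EI
Flexibility coefficients: a unit moment at one end gives L/(3EI) there and L/(6EI) at the far end, so f₁₁ = f₂₂ = 1.233/EI and f₁₂ = f₂₁ = 0.6167/EI.
Compatibility — zero rotation at each built-in end:
  1.233 M_A + 0.6167 M_B = 69.58
  0.6167 M_A + 1.233 M_B = 62.36
Solving the pair gives M_A = 41.51 kN·m and M_B = 29.81 kN·m (hogging).

M_B = 29.81 kN·m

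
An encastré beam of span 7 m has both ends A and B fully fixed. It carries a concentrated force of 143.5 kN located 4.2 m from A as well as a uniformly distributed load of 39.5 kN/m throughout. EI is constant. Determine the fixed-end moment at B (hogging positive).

Take the two fixed-end moments M_A, M_B as redundants; the released structure is the simple span AB.
End rotations of the released simple span under the applied load (×1/EI):
  at A: point load 143.5 at a = 4.2: Pab(L + b)/(6LEI) = 393.8/EI
  at B: point load 143.5 at a = 4.2: Pab(L + a)/(6LEI) = 450/EI
  at A: UDL 39.5: wL³/(24EI) = 564.5/EI
  at B: UDL 39.5: wL³/(24EI) = 564.5/EI
  θ_A0 = 958.3/EI,  θ_B0 = 1015/EI
Flexibility coefficients: a unit moment at one end gives L/(3EI) there and L/(6EI) at the far end, so f₁₁ = f₂₂ = 2.333/EI and f₁₂ = f₂₁ = 1.167/EI.
Compatibility — zero rotation at each built-in end:
  2.333 M_A + 1.167 M_B = 958.3
  1.167 M_A + 2.333 M_B = 1015
Solving the pair gives M_A = 257.7 kN·m and M_B = 305.9 kN·m (hogging).

M_B = 305.9 kN·m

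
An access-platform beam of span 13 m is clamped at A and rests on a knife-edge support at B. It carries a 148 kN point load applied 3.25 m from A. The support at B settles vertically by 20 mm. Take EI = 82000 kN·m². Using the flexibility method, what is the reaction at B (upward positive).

Remove the prop at B; the released (primary) structure is a cantilever built in at A.
Primary-structure tip deflection at B by superposition:
  point load 148 at a = 3.25: Pa²(3L − a)/(6EI) = 9314/EI
Tip deflection under a unit load at B: L³/(3EI) = 732.3/EI.
With EI = 82000 kN·m²: δ_0 = 0.11359 m and δ_{BB} = 0.008931 m/kN.
Compatibility — the beam at B must follow the support down by 0.02 m: δ_0 − R_B·δ_{BB} = 0.02, so R_B = (0.11359 − 0.02)/0.008931 = 10.48 kN.

R_B = 10.48 kN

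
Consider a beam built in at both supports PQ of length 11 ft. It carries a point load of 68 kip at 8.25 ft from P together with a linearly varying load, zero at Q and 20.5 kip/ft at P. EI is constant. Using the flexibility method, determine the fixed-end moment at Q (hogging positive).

Release both end moments; the primary structure is a simply-supported span PQ with redundants M_P and M_Q.
On the primary (simply-supported) span, the end slopes from the loading are:
  at P: point load 68 at a = 8.25: Pab(L + b)/(6LEI) = 321.4/EI
  at Q: point load 68 at a = 8.25: Pab(L + a)/(6LEI) = 450/EI
  at P: triangular load, peak 20.5: w₀L³/(45EI) = 606.3/EI
  at Q: triangular load, peak 20.5: 7w₀L³/(360EI) = 530.6/EI
  θ_P0 = 927.8/EI,  θ_Q0 = 980.5/EI
Flexibility coefficients: a unit moment at one end gives L/(3EI) there and L/(6EI) at the far end, so f₁₁ = f₂₂ = 3.667/EI and f₁₂ = f₂₁ = 1.833/EI.
Compatibility — zero rotation at each built-in end:
  3.667 M_P + 1.833 M_Q = 927.8
  1.833 M_P + 3.667 M_Q = 980.5
Solving the pair gives M_P = 159.1 kip·ft and M_Q = 187.9 kip·ft (hogging).

M_Q = 187.9 kip·ft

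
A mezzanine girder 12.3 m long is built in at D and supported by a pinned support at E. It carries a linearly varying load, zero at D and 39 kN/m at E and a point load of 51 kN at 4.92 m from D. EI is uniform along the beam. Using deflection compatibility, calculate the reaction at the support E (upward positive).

R_E = 142.5 kN

Choose R_E as the redundant. The primary structure is the cantilever fixed at D.
Downward deflection at the released point E due to the loads:
  triangular load, peak 39 at the free end: 11w₀L⁴/(120EI) = 81827/EI
  point load 51 at a = 4.92: Pa²(3L − a)/(6EI) = 6580/EI
  δ_0 = 88407/EI
Flexibility coefficient — unit upward force at E: δ_{EE} = L³/(3EI) = 620.3/EI.
Compatibility at E: δ_0 − R_E·δ_{EE} = 0, so R_E = 88407/620.3 = 142.5 kN.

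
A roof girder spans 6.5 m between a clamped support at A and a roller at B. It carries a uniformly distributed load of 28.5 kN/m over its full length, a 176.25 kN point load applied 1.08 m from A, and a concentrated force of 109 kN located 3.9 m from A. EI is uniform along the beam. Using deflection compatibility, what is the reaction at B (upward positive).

R_B = 123.5 kN

Release the roller at B. Primary structure: cantilever fixed at A.
Free-end deflection of the primary structure under the applied loading (downward +):
  UDL 28.5: wL⁴/(8EI) = 6359/EI
  point load 176.25 at a = 1.08: Pa²(3L − a)/(6EI) = 631.1/EI
  point load 109 at a = 3.9: Pa²(3L − a)/(6EI) = 4311/EI
  δ_0 = 11301/EI
Tip deflection under a unit load at B: L³/(3EI) = 91.54/EI.
Compatibility at B: δ_0 − R_B·δ_{BB} = 0, so R_B = 11301/91.54 = 123.5 kN.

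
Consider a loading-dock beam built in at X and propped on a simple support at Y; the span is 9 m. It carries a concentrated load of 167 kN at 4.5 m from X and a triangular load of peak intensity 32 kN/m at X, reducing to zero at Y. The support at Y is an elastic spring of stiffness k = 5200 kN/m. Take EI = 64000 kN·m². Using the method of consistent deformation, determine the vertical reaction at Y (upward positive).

Remove the prop at Y; the released (primary) structure is a cantilever built in at X.
Downward deflection at the released point Y due to the loads:
  point load 167 at a = 4.5: Pa²(3L − a)/(6EI) = 12682/EI
  triangular load, peak 32 at the fixed end: w₀L⁴/(30EI) = 6998/EI
  δ_0 = 19680/EI
Tip deflection under a unit load at Y: L³/(3EI) = 243/EI.
With EI = 64000 kN·m²: δ_0 = 0.3075 m and δ_{YY} = 0.003797 m/kN.
Compatibility — the spring shortens by R_Y/k under the reaction it provides: δ_0 − R_Y·δ_{YY} = R_Y/k. With 1/k = 0.000192 m/kN, R_Y = δ_0 / (δ_{YY} + 1/k) = 0.3075 / (0.003797 + 0.000192) = 77.08 kN.

R_Y = 77.08 kN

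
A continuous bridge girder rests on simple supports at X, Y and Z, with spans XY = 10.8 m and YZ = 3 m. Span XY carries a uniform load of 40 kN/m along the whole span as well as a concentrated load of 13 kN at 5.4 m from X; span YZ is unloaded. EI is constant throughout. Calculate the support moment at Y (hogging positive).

M_Y = 477 kN·m

Insert a hinge at Y; M_Y is the redundant, and each span becomes simply supported.
Discontinuity in slope at Y on the released structure — sum the simple-span end rotations:
  span XY: UDL 40: wL³/(24EI) = 2100/EI
  span XY: point load 13 at a = 5.4: Pab(L + a)/(6LEI) = 94.77/EI
  relative rotation θ_0 = (2194 + 0)/EI = 2194/EI
A unit hogging moment at Y produces rotation L₁/(3EI) + L₂/(3EI) = 4.6/EI.
Compatibility: M_Y·(L₁+L₂)/(3EI) = θ_0, giving M_Y = 477 kN·m (hogging).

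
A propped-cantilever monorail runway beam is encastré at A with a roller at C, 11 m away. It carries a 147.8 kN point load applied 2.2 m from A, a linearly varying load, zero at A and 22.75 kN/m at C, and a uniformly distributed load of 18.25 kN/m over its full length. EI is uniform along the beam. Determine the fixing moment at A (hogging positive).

M_A = 670.7 kN·m

Release the roller at C. Primary structure: cantilever fixed at A.
Free-end deflection of the primary structure under the applied loading (downward +):
  point load 147.8 at a = 2.2: Pa²(3L − a)/(6EI) = 3672/EI
  triangular load, peak 22.75 at the free end: 11w₀L⁴/(120EI) = 30533/EI
  UDL 18.25: wL⁴/(8EI) = 33400/EI
  δ_0 = 67605/EI
Tip deflection under a unit load at C: L³/(3EI) = 443.7/EI.
The prop prevents deflection at C: R_C = δ_0/δ_{CC} = 67605/443.7 = 152.4 kN.
Moment equilibrium about A: M_A = Σ(load moments about A) − R_C·L = 2347 − 152.4×11 = 670.7 kN·m.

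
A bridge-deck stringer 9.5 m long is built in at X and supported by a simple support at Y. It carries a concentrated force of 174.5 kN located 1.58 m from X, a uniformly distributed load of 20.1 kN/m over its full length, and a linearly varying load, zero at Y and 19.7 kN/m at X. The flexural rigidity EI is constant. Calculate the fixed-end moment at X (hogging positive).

Take the reaction at Y as the redundant and release it; the primary structure is a cantilever fixed at X.
Downward deflection at the released point Y due to the loads:
  point load 174.5 at a = 1.58: Pa²(3L − a)/(6EI) = 1954/EI
  UDL 20.1: wL⁴/(8EI) = 20464/EI
  triangular load, peak 19.7 at the fixed end: w₀L⁴/(30EI) = 5349/EI
  δ_0 = 27768/EI
Tip deflection under a unit load at Y: L³/(3EI) = 285.8/EI.
The prop prevents deflection at Y: R_Y = δ_0/δ_{YY} = 27768/285.8 = 97.16 kN.
Moment equilibrium about X: M_X = Σ(load moments about X) − R_Y·L = 1479 − 97.16×9.5 = 556 kN·m.

M_X = 556 kN·m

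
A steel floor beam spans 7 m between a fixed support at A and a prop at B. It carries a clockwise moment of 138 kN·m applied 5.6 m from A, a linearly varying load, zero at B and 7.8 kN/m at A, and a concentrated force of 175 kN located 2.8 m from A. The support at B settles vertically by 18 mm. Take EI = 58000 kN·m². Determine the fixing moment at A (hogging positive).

Take the reaction at B as the redundant and release it; the primary structure is a cantilever fixed at A.
Free-end deflection of the primary structure under the applied loading (downward +):
  clockwise couple 138 at a = 5.6: M₀a(2L − a)/(2EI) = 3246/EI
  triangular load, peak 7.8 at the fixed end: w₀L⁴/(30EI) = 624.3/EI
  point load 175 at a = 2.8: Pa²(3L − a)/(6EI) = 4162/EI
  δ_0 = 8032/EI
Tip deflection under a unit load at B: L³/(3EI) = 114.3/EI.
With EI = 58000 kN·m²: δ_0 = 0.13848 m and δ_{BB} = 0.001971 m/kN.
Compatibility — the beam at B must follow the support down by 0.018 m: δ_0 − R_B·δ_{BB} = 0.018, so R_B = (0.13848 − 0.018)/0.001971 = 61.12 kN.
Moment equilibrium about A: M_A = Σ(load moments about A) − R_B·L = 691.7 − 61.12×7 = 263.9 kN·m.

M_A = 263.9 kN·m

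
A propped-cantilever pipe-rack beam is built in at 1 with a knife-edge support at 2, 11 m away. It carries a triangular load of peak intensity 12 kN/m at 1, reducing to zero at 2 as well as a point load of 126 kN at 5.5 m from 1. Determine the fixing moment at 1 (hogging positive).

M_1 = 356.7 kN·m

Choose R_2 as the redundant. The primary structure is the cantilever fixed at 1.
Primary-structure tip deflection at 2 by superposition:
  triangular load, peak 12 at the fixed end: w₀L⁴/(30EI) = 5856/EI
  point load 126 at a = 5.5: Pa²(3L − a)/(6EI) = 17469/EI
  δ_0 = 23326/EI
Flexibility coefficient — unit upward force at 2: δ_{22} = L³/(3EI) = 443.7/EI.
The prop prevents deflection at 2: R_2 = δ_0/δ_{22} = 23326/443.7 = 52.58 kN.
Moment equilibrium about 1: M_1 = Σ(load moments about 1) − R_2·L = 935 − 52.58×11 = 356.7 kN·m.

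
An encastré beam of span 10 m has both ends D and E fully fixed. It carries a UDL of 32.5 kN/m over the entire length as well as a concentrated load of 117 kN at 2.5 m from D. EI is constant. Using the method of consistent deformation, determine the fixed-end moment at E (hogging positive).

Release both end moments; the primary structure is a simply-supported span DE with redundants M_D and M_E.
End rotations of the released simple span under the applied load (×1/EI):
  at D: UDL 32.5: wL³/(24EI) = 1354/EI
  at E: UDL 32.5: wL³/(24EI) = 1354/EI
  at D: point load 117 at a = 2.5: Pab(L + b)/(6LEI) = 639.8/EI
  at E: point load 117 at a = 2.5: Pab(L + a)/(6LEI) = 457/EI
  θ_D0 = 1994/EI,  θ_E0 = 1811/EI
Flexibility coefficients: a unit moment at one end gives L/(3EI) there and L/(6EI) at the far end, so f₁₁ = f₂₂ = 3.333/EI and f₁₂ = f₂₁ = 1.667/EI.
Compatibility — zero rotation at each built-in end:
  3.333 M_D + 1.667 M_E = 1994
  1.667 M_D + 3.333 M_E = 1811
Solving the pair gives M_D = 435.4 kN·m and M_E = 325.7 kN·m (hogging).

M_E = 325.7 kN·m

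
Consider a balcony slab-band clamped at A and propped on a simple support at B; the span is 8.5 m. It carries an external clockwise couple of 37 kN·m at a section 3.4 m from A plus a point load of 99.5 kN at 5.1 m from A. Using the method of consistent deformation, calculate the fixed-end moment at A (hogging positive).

Choose R_B as the redundant. The primary structure is the cantilever fixed at A.
Downward deflection at the released point B due to the loads:
  clockwise couple 37 at a = 3.4: M₀a(2L − a)/(2EI) = 855.4/EI
  point load 99.5 at a = 5.1: Pa²(3L − a)/(6EI) = 8799/EI
  δ_0 = 9655/EI
Tip deflection under a unit load at B: L³/(3EI) = 204.7/EI.
The prop prevents deflection at B: R_B = δ_0/δ_{BB} = 9655/204.7 = 47.16 kN.
Moment equilibrium about A: M_A = Σ(load moments about A) − R_B·L = 544.5 − 47.16×8.5 = 143.6 kN·m.

M_A = 143.6 kN·m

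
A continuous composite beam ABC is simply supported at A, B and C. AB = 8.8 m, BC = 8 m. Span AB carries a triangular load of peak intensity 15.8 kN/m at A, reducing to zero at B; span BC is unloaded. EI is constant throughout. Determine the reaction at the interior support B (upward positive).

R_B = 32.1 kN

Insert a hinge at B; M_B is the redundant, and each span becomes simply supported.
End slopes at the hinge B, treating each span as simply supported:
  span AB: triangular load, peak 15.8: 7w₀L³/(360EI) = 209.4/EI
  relative rotation θ_0 = (209.4 + 0)/EI = 209.4/EI
A unit hogging moment at B produces rotation L₁/(3EI) + L₂/(3EI) = 5.6/EI.
Compatibility: M_B·(L₁+L₂)/(3EI) = θ_0, giving M_B = 37.39 kN·m (hogging).
Span AB, ΣM about A with M_B applied at B: R_B^{AB}·8.8 = 203.9 + 37.39, so R_B^{AB} = 27.42 kN and R_A = 69.52 − 27.42 = 42.1 kN.
Span BC, ΣM about C: R_B^{BC}·8 = 0 + 37.39, so R_B^{BC} = 4.673 kN and R_C = 0 − 4.673 = -4.673 kN.
R_B = 27.42 + 4.673 = 32.1 kN.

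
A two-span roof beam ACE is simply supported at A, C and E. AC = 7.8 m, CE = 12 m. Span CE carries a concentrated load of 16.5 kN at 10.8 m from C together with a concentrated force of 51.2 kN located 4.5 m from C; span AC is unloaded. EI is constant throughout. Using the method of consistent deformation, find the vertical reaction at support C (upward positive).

Take M_C as the redundant. Released structure: two simple spans AC and CE with a hinge at C.
Rotations at C on the released spans (each span's end-slope, ×1/EI):
  span CE: point load 16.5 at a = 10.8: Pab(L + b)/(6LEI) = 39.2/EI
  span CE: point load 51.2 at a = 4.5: Pab(L + b)/(6LEI) = 468/EI
  relative rotation θ_0 = (0 + 507.2)/EI = 507.2/EI
A unit hogging moment at C produces rotation L₁/(3EI) + L₂/(3EI) = 6.6/EI.
Slope continuity at C: θ_0 = M_C·6.6/EI, so M_C = 507.2/6.6 = 76.85 kN·m (hogging).
Span AC, ΣM about A with M_C applied at C: R_C^{AC}·7.8 = 0 + 76.85, so R_C^{AC} = 9.852 kN and R_A = 0 − 9.852 = -9.852 kN.
Span CE, ΣM about E: R_C^{CE}·12 = 403.8 + 76.85, so R_C^{CE} = 40.05 kN and R_E = 67.7 − 40.05 = 27.65 kN.
R_C = 9.852 + 40.05 = 49.91 kN.

R_C = 49.91 kN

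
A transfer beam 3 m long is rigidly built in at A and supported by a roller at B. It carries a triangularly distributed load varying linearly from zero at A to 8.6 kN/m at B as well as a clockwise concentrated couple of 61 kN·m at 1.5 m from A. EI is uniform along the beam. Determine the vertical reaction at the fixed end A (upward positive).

R_A = -17.07 kN

Remove the prop at B; the released (primary) structure is a cantilever built in at A.
Downward deflection at the released point B due to the loads:
  triangular load, peak 8.6 at the free end: 11w₀L⁴/(120EI) = 63.85/EI
  clockwise couple 61 at a = 1.5: M₀a(2L − a)/(2EI) = 205.9/EI
  δ_0 = 269.7/EI
Flexibility coefficient — unit upward force at B: δ_{BB} = L³/(3EI) = 9/EI.
Compatibility at B: δ_0 − R_B·δ_{BB} = 0, so R_B = 269.7/9 = 29.97 kN.
Vertical equilibrium: R_A = ΣP − R_B = 12.9 − 29.97 = -17.07 kN.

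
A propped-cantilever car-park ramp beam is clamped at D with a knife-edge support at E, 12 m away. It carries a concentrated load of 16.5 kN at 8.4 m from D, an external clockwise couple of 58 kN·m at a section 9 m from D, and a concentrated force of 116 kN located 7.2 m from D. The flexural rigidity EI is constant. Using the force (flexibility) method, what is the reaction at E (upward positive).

Choose R_E as the redundant. The primary structure is the cantilever fixed at D.
Free-end deflection of the primary structure under the applied loading (downward +):
  point load 16.5 at a = 8.4: Pa²(3L − a)/(6EI) = 5356/EI
  clockwise couple 58 at a = 9: M₀a(2L − a)/(2EI) = 3915/EI
  point load 116 at a = 7.2: Pa²(3L − a)/(6EI) = 28865/EI
  δ_0 = 38135/EI
Flexibility coefficient — unit upward force at E: δ_{EE} = L³/(3EI) = 576/EI.
The prop prevents deflection at E: R_E = δ_0/δ_{EE} = 38135/576 = 66.21 kN.

R_E = 66.21 kN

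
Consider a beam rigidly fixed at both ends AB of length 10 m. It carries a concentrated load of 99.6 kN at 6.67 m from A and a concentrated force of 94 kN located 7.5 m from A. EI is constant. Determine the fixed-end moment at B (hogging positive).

M_B = 279.7 kN·m

Release both end moments; the primary structure is a simply-supported span AB with redundants M_A and M_B.
On the primary (simply-supported) span, the end slopes from the loading are:
  at A: point load 99.6 at a = 6.67: Pab(L + b)/(6LEI) = 491.5/EI
  at B: point load 99.6 at a = 6.67: Pab(L + a)/(6LEI) = 614.6/EI
  at A: point load 94 at a = 7.5: Pab(L + b)/(6LEI) = 367.2/EI
  at B: point load 94 at a = 7.5: Pab(L + a)/(6LEI) = 514.1/EI
  θ_A0 = 858.7/EI,  θ_B0 = 1129/EI
Flexibility coefficients: a unit moment at one end gives L/(3EI) there and L/(6EI) at the far end, so f₁₁ = f₂₂ = 3.333/EI and f₁₂ = f₂₁ = 1.667/EI.
Compatibility — zero rotation at each built-in end:
  3.333 M_A + 1.667 M_B = 858.7
  1.667 M_A + 3.333 M_B = 1129
Solving the pair gives M_A = 117.7 kN·m and M_B = 279.7 kN·m (hogging).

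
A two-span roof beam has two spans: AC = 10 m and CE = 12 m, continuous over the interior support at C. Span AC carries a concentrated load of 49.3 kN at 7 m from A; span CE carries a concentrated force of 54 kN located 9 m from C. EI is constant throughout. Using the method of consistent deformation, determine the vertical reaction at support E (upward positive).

R_E = 33.71 kN

Take M_C as the redundant. Released structure: two simple spans AC and CE with a hinge at C.
Rotations at C on the released spans (each span's end-slope, ×1/EI):
  span AC: point load 49.3 at a = 7: Pab(L + a)/(6LEI) = 293.3/EI
  span CE: point load 54 at a = 9: Pab(L + b)/(6LEI) = 303.8/EI
  relative rotation θ_0 = (293.3 + 303.8)/EI = 597.1/EI
A unit hogging moment at C produces rotation L₁/(3EI) + L₂/(3EI) = 7.333/EI.
Slope continuity at C: θ_0 = M_C·7.333/EI, so M_C = 597.1/7.333 = 81.42 kN·m (hogging).
Span CE, ΣM about E: R_C^{CE}·12 = 162 + 81.42, so R_C^{CE} = 20.29 kN and R_E = 54 − 20.29 = 33.71 kN.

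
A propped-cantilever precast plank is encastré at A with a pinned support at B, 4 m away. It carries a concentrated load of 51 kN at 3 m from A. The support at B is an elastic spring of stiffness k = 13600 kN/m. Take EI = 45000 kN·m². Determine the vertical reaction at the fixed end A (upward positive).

Remove the prop at B; the released (primary) structure is a cantilever built in at A.
Primary-structure tip deflection at B by superposition:
  point load 51 at a = 3: Pa²(3L − a)/(6EI) = 688.5/EI
Flexibility coefficient — unit upward force at B: δ_{BB} = L³/(3EI) = 21.33/EI.
With EI = 45000 kN·m²: δ_0 = 0.0153 m and δ_{BB} = 0.000474 m/kN.
Compatibility — the spring shortens by R_B/k under the reaction it provides: δ_0 − R_B·δ_{BB} = R_B/k. With 1/k = 0.000074 m/kN, R_B = δ_0 / (δ_{BB} + 1/k) = 0.0153 / (0.000474 + 0.000074) = 27.94 kN.
Vertical equilibrium: R_A = ΣP − R_B = 51 − 27.94 = 23.06 kN.

R_A = 23.06 kN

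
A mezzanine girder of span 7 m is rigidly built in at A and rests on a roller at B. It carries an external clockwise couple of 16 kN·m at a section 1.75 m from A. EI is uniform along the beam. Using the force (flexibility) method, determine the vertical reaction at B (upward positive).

R_B = 1.5 kN

Choose R_B as the redundant. The primary structure is the cantilever fixed at A.
Downward deflection at the released point B due to the loads:
  clockwise couple 16 at a = 1.75: M₀a(2L − a)/(2EI) = 171.5/EI
Flexibility coefficient — unit upward force at B: δ_{BB} = L³/(3EI) = 114.3/EI.
The prop prevents deflection at B: R_B = δ_0/δ_{BB} = 171.5/114.3 = 1.5 kN.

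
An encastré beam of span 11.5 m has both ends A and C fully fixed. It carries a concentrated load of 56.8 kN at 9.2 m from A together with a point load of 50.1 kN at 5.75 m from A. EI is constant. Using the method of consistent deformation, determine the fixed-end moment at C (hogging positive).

Release both end moments; the primary structure is a simply-supported span AC with redundants M_A and M_C.
End rotations of the released simple span under the applied load (×1/EI):
  at A: point load 56.8 at a = 9.2: Pab(L + b)/(6LEI) = 240.4/EI
  at C: point load 56.8 at a = 9.2: Pab(L + a)/(6LEI) = 360.6/EI
  at A: point load 50.1 at a = 5.75: Pab(L + b)/(6LEI) = 414.1/EI
  at C: point load 50.1 at a = 5.75: Pab(L + a)/(6LEI) = 414.1/EI
  θ_A0 = 654.5/EI,  θ_C0 = 774.7/EI
Flexibility coefficients: a unit moment at one end gives L/(3EI) there and L/(6EI) at the far end, so f₁₁ = f₂₂ = 3.833/EI and f₁₂ = f₂₁ = 1.917/EI.
Compatibility — zero rotation at each built-in end:
  3.833 M_A + 1.917 M_C = 654.5
  1.917 M_A + 3.833 M_C = 774.7
Solving the pair gives M_A = 92.92 kN·m and M_C = 155.6 kN·m (hogging).

M_C = 155.6 kN·m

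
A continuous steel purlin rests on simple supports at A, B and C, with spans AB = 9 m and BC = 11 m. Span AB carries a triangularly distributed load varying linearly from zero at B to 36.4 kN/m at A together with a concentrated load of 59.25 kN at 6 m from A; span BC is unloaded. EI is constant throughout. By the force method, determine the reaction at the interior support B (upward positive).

R_B = 118.7 kN

Release continuity at B by inserting a hinge; the redundant is the internal moment M_B. The primary structure is two simply-supported spans AB and BC.
Rotations at B on the released spans (each span's end-slope, ×1/EI):
  span AB: triangular load, peak 36.4: 7w₀L³/(360EI) = 516/EI
  span AB: point load 59.25 at a = 6: Pab(L + a)/(6LEI) = 296.2/EI
  relative rotation θ_0 = (812.2 + 0)/EI = 812.2/EI
A unit hogging moment at B produces rotation L₁/(3EI) + L₂/(3EI) = 6.667/EI.
Slope continuity at B: θ_0 = M_B·6.667/EI, so M_B = 812.2/6.667 = 121.8 kN·m (hogging).
Span AB, ΣM about A with M_B applied at B: R_B^{AB}·9 = 846.9 + 121.8, so R_B^{AB} = 107.6 kN and R_A = 223.1 − 107.6 = 115.4 kN.
Span BC, ΣM about C: R_B^{BC}·11 = 0 + 121.8, so R_B^{BC} = 11.08 kN and R_C = 0 − 11.08 = -11.08 kN.
R_B = 107.6 + 11.08 = 118.7 kN.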